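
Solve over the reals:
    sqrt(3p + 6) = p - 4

Square both sides: 3p + 6 = (p - 4)^2.
Expand and rearrange: p^2 - 11p + 10 = 0.
Solving gives p = 10 or p = 1.
Check each candidate in the original equation:
  p = 10: sqrt(36) = 6, while p - 4 = 6 — valid.
  p = 1: sqrt(9) = 3, while p - 4 = -3 — extraneous.

p = 10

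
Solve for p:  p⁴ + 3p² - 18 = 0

p = -1.7321 or p = 1.7321

Let u = p². The equation becomes u² + 3u - 18 = 0.
Factor: (u + 6)(u - 3) = 0, so u = -6 or u = 3.
p² = -6 < 0 has no real solution.
p² = 3 gives p = ±√(3) ≈ ±1.7321.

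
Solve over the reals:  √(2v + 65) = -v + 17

v = 8

Square both sides: 2v + 65 = (-v + 17)².
Expand and rearrange: v² - 36v + 224 = 0.
Solving gives v = 28 or v = 8.
Check each candidate in the original equation:
  v = 28: √(121) = 11, while -v + 17 = -11 — extraneous.
  v = 8: √(81) = 9, while -v + 17 = 9 — valid.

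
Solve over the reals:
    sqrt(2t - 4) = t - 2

Square both sides: 2t - 4 = (t - 2)^2.
Expand and rearrange: t^2 - 6t + 8 = 0.
Solving gives t = 4 or t = 2.
Check each candidate in the original equation:
  t = 4: sqrt(4) = 2, while t - 2 = 2 — valid.
  t = 2: sqrt(0) = 0, while t - 2 = 0 — valid.

t = 2 or t = 4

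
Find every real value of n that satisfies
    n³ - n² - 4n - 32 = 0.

Possible rational roots are divisors of -32. Testing n = 4 gives 0, so (n - 4) is a factor.
Divide: n³ - n² - 4n - 32 = (n - 4)(n² + 3n + 8).
The quadratic n² + 3n + 8 has discriminant -23 < 0, so no further real roots.

n = 4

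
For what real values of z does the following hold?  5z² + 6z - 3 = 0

Discriminant: (6)² − 4·5·(-3) = 96.
Quadratic formula: z = (-6 ± √96) / 10.
So z = -3/5 + 2·√(6)/5 ≈ 0.3798 or z = -2·√(6)/5 - 3/5 ≈ -1.5798.

z = -1.5798 or z = 0.3798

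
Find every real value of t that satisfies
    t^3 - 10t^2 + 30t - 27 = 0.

t = 1.6972 or t = 3 or t = 5.3028

Possible rational roots are divisors of -27. Testing t = 3 gives 0, so (t - 3) is a factor.
Divide: t^3 - 10t^2 + 30t - 27 = (t - 3)(t^2 - 7t + 9).
Apply the quadratic formula to t^2 - 7t + 9 = 0: t = (7 +/- sqrt(13))/2, i.e. t ~= 5.3028 or t ~= 1.6972.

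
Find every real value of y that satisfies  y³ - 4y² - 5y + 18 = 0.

y = -2.1623 or y = 2 or y = 4.1623

Possible rational roots are divisors of 18. Testing y = 2 gives 0, so (y - 2) is a factor.
Divide: y³ - 4y² - 5y + 18 = (y - 2)(y² - 2y - 9).
Apply the quadratic formula to y² - 2y - 9 = 0: y = (2 ± √40)/2, i.e. y ≈ 4.1623 or y ≈ -2.1623.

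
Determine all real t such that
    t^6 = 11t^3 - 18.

t = 1.2599 or t = 2.0801

Let u = t^3. The equation becomes u^2 - 11u + 18 = 0.
Factor: (u - 9)(u - 2) = 0, so u = 9 or u = 2.
t^3 = 9 gives t = (9)^(1/3) ~= 2.0801.
t^3 = 2 gives t = (2)^(1/3) ~= 1.2599.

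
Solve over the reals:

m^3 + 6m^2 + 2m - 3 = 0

m = -5.5414 or m = -1 or m = 0.5414

Possible rational roots are divisors of -3. Testing m = -1 gives 0, so (m + 1) is a factor.
Divide: m^3 + 6m^2 + 2m - 3 = (m + 1)(m^2 + 5m - 3).
Apply the quadratic formula to m^2 + 5m - 3 = 0: m = (-5 +/- sqrt(37))/2, i.e. m ~= 0.5414 or m ~= -5.5414.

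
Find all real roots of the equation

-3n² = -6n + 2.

n = 0.4226 or n = 1.5774

Rearrange to standard form: -3n² + 6n - 2 = 0.
Discriminant: (6)² − 4·(-3)·(-2) = 12.
Quadratic formula: n = (-6 ± √12) / (-6).
So n = 1 - √(3)/3 ≈ 0.4226 or n = √(3)/3 + 1 ≈ 1.5774.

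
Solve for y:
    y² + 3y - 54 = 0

y = -9 or y = 6

Factor: (y + 9)(y - 6) = 0.
So y = -9 or y = 6.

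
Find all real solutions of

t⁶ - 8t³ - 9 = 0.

Let u = t³. The equation becomes u² - 8u - 9 = 0.
Factor: (u - 9)(u + 1) = 0, so u = 9 or u = -1.
t³ = 9 gives t = ∛(9) ≈ 2.0801.
t³ = -1 gives t = -1.

t = -1 or t = 2.0801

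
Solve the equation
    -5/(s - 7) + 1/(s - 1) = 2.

s = 2 or s = 4

Multiply both sides by (s - 7)(s - 1):
-5(s - 1) + (s - 7) = 2(s - 7)(s - 1).
Expand and collect terms: 2s² - 12s + 16 = 0.
Factor or apply the quadratic formula: s = 4 or s = 2.
Neither value makes a denominator zero (s ≠ 7, s ≠ 1), so both are valid.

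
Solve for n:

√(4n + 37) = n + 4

Square both sides: 4n + 37 = (n + 4)².
Expand and rearrange: n² + 4n - 21 = 0.
Solving gives n = 3 or n = -7.
Check each candidate in the original equation:
  n = 3: √(49) = 7, while n + 4 = 7 — valid.
  n = -7: √(9) = 3, while n + 4 = -3 — extraneous.

n = 3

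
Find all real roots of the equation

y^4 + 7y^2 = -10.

Let u = y^2. The equation becomes u^2 + 7u + 10 = 0.
Factor: (u + 5)(u + 2) = 0, so u = -5 or u = -2.
y^2 = -5 < 0 has no real solution.
y^2 = -2 < 0 has no real solution.

No real solutions.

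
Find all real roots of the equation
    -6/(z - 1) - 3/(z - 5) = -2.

Multiply both sides by (z - 1)(z - 5):
-6(z - 5) - 3(z - 1) = -2(z - 1)(z - 5).
Expand and collect terms: -2z^2 + 21z - 43 = 0.
By the quadratic formula, z = (-21 +/- sqrt(97)) / -4, so z ~= 2.7878 or z ~= 7.7122.
Neither value makes a denominator zero (z != 1, z != 5), so both are valid.

z = 2.7878 or z = 7.7122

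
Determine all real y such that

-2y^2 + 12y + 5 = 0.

Discriminant: (12)^2 - 4*(-2)*5 = 184.
Quadratic formula: y = (-12 +/- sqrt(184)) / (-4).
So y = 3 - sqrt(46)/2 ~= -0.3912 or y = 3 + sqrt(46)/2 ~= 6.3912.

y = -0.3912 or y = 6.3912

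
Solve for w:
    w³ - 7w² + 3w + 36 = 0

w = -1.8541 or w = 4 or w = 4.8541

Possible rational roots are divisors of 36. Testing w = 4 gives 0, so (w - 4) is a factor.
Divide: w³ - 7w² + 3w + 36 = (w - 4)(w² - 3w - 9).
Apply the quadratic formula to w² - 3w - 9 = 0: w = (3 ± √45)/2, i.e. w ≈ 4.8541 or w ≈ -1.8541.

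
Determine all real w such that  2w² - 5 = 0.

w = -1.5811 or w = 1.5811

Discriminant: (0)² − 4·2·(-5) = 40.
Quadratic formula: w = (0 ± √40) / 4.
So w = √(10)/2 ≈ 1.5811 or w = -√(10)/2 ≈ -1.5811.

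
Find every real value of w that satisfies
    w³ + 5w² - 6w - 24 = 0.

Possible rational roots are divisors of -24. Testing w = -2 gives 0, so (w + 2) is a factor.
Divide: w³ + 5w² - 6w - 24 = (w + 2)(w² + 3w - 12).
Apply the quadratic formula to w² + 3w - 12 = 0: w = (-3 ± √57)/2, i.e. w ≈ 2.2749 or w ≈ -5.2749.

w = -5.2749 or w = -2 or w = 2.2749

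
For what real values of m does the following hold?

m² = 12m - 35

Bring every term to one side: m² - 12m + 35 = 0.
Factor: (m - 7)(m - 5) = 0.
So m = 7 or m = 5.

m = 5 or m = 7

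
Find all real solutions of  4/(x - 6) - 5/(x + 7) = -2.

Multiply both sides by (x - 6)(x + 7):
4(x + 7) - 5(x - 6) = -2(x - 6)(x + 7).
Expand and collect terms: -2x^2 - x + 26 = 0.
By the quadratic formula, x = (1 +/- sqrt(209)) / -4, so x ~= -3.8642 or x ~= 3.3642.
Neither value makes a denominator zero (x != 6, x != -7), so both are valid.

x = -3.8642 or x = 3.3642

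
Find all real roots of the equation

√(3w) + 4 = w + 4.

Isolate the radical: √(3w) = w.
Square both sides: 3w = (w)².
Expand and rearrange: w² - 3w = 0.
Solving gives w = 3 or w = 0.
Check each candidate in the original equation:
  w = 3: √(9) = 3, while w = 3 — valid.
  w = 0: √(0) = 0, while w = 0 — valid.

w = 0 or w = 3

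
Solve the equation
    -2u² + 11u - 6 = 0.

u = 0.614 or u = 4.886

Discriminant: (11)² − 4·(-2)·(-6) = 73.
Quadratic formula: u = (-11 ± √73) / (-4).
So u = 11/4 - √(73)/4 ≈ 0.614 or u = √(73)/4 + 11/4 ≈ 4.886.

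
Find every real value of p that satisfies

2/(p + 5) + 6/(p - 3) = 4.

Multiply both sides by (p + 5)(p - 3):
2(p - 3) + 6(p + 5) = 4(p + 5)(p - 3).
Expand and collect terms: 4p² - 84 = 0.
By the quadratic formula, p = (0 ± √1344) / 8, so p ≈ 4.5826 or p ≈ -4.5826.
Neither value makes a denominator zero (p ≠ -5, p ≠ 3), so both are valid.

p = -4.5826 or p = 4.5826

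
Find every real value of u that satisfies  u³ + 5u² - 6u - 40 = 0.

u = -4 or u = -3.7016 or u = 2.7016

Possible rational roots are divisors of -40. Testing u = -4 gives 0, so (u + 4) is a factor.
Divide: u³ + 5u² - 6u - 40 = (u + 4)(u² + u - 10).
Apply the quadratic formula to u² + u - 10 = 0: u = (-1 ± √41)/2, i.e. u ≈ 2.7016 or u ≈ -3.7016.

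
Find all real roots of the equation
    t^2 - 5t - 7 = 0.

Discriminant: (-5)^2 - 4*1*(-7) = 53.
Quadratic formula: t = (5 +/- sqrt(53)) / 2.
So t = 5/2 + sqrt(53)/2 ~= 6.1401 or t = 5/2 - sqrt(53)/2 ~= -1.1401.

t = -1.1401 or t = 6.1401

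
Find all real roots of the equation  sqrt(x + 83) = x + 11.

x = -2

Square both sides: x + 83 = (x + 11)^2.
Expand and rearrange: x^2 + 21x + 38 = 0.
Solving gives x = -2 or x = -19.
Check each candidate in the original equation:
  x = -2: sqrt(81) = 9, while x + 11 = 9 — valid.
  x = -19: sqrt(64) = 8, while x + 11 = -8 — extraneous.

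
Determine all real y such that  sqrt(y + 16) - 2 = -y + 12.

Isolate the radical: sqrt(y + 16) = -y + 14.
Square both sides: y + 16 = (-y + 14)^2.
Expand and rearrange: y^2 - 29y + 180 = 0.
Solving gives y = 20 or y = 9.
Check each candidate in the original equation:
  y = 20: sqrt(36) = 6, while -y + 14 = -6 — extraneous.
  y = 9: sqrt(25) = 5, while -y + 14 = 5 — valid.

y = 9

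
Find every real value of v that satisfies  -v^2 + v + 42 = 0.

v = -6 or v = 7

Factor: -1(v + 6)(v - 7) = 0.
So v = -6 or v = 7.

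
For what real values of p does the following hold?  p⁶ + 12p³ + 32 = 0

Let u = p³. The equation becomes u² + 12u + 32 = 0.
Factor: (u + 8)(u + 4) = 0, so u = -8 or u = -4.
p³ = -8 gives p = -2.
p³ = -4 gives p = -∛(4) ≈ -1.5874.

p = -2 or p = -1.5874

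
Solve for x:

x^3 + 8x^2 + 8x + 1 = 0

Possible rational roots are divisors of 1. Testing x = -1 gives 0, so (x + 1) is a factor.
Divide: x^3 + 8x^2 + 8x + 1 = (x + 1)(x^2 + 7x + 1).
Apply the quadratic formula to x^2 + 7x + 1 = 0: x = (-7 +/- sqrt(45))/2, i.e. x ~= -0.1459 or x ~= -6.8541.

x = -6.8541 or x = -1 or x = -0.1459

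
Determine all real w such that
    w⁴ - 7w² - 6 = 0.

Let u = w². The equation becomes u² - 7u - 6 = 0.
By the quadratic formula, u = 7/2 + √(73)/2 or u = 7/2 - √(73)/2.
w² = 7/2 + √(73)/2 gives w = ±√(7/2 + √(73)/2) ≈ ±2.7878.
w² = 7/2 - √(73)/2 < 0 has no real solution.

w = -2.7878 or w = 2.7878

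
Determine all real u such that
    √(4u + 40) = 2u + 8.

Square both sides: 4u + 40 = (2u + 8)².
Expand and rearrange: 4u² + 28u + 24 = 0.
Solving gives u = -1 or u = -6.
Check each candidate in the original equation:
  u = -1: √(36) = 6, while 2u + 8 = 6 — valid.
  u = -6: √(16) = 4, while 2u + 8 = -4 — extraneous.

u = -1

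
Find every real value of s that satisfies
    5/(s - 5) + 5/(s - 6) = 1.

s = 5.4751 or s = 15.5249

Multiply both sides by (s - 5)(s - 6):
5(s - 6) + 5(s - 5) = (s - 5)(s - 6).
Expand and collect terms: s^2 - 21s + 85 = 0.
By the quadratic formula, s = (21 +/- sqrt(101)) / 2, so s ~= 15.5249 or s ~= 5.4751.
Neither value makes a denominator zero (s != 5, s != 6), so both are valid.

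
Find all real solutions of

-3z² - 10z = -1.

z = -3.4305 or z = 0.0972

Rearrange to standard form: -3z² - 10z + 1 = 0.
Discriminant: (-10)² − 4·(-3)·1 = 112.
Quadratic formula: z = (10 ± √112) / (-6).
So z = -2·√(7)/3 - 5/3 ≈ -3.4305 or z = -5/3 + 2·√(7)/3 ≈ 0.0972.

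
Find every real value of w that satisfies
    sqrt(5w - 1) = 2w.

Square both sides: 5w - 1 = (2w)^2.
Expand and rearrange: 4w^2 - 5w + 1 = 0.
Solving gives w = 1 or w = 0.25.
Check each candidate in the original equation:
  w = 1: sqrt(4) = 2, while 2w = 2 — valid.
  w = 0.25: sqrt(0.25) = 0.5, while 2w = 0.5 — valid.

w = 0.25 or w = 1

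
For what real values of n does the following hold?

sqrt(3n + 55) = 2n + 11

Square both sides: 3n + 55 = (2n + 11)^2.
Expand and rearrange: 4n^2 + 41n + 66 = 0.
Solving gives n = -2 or n = -8.25.
Check each candidate in the original equation:
  n = -2: sqrt(49) = 7, while 2n + 11 = 7 — valid.
  n = -8.25: sqrt(30.25) = 5.5, while 2n + 11 = -5.5 — extraneous.

n = -2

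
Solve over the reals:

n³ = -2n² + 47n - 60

Rearrange: n³ + 2n² - 47n + 60 = 0.
Possible rational roots are divisors of 60. Testing n = 5 gives 0, so (n - 5) is a factor.
Divide: n³ + 2n² - 47n + 60 = (n - 5)(n² + 7n - 12).
Apply the quadratic formula to n² + 7n - 12 = 0: n = (-7 ± √97)/2, i.e. n ≈ 1.4244 or n ≈ -8.4244.

n = -8.4244 or n = 1.4244 or n = 5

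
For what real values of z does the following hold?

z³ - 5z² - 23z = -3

z = -3 or z = 0.127 or z = 7.873

Rearrange: z³ - 5z² - 23z + 3 = 0.
Possible rational roots are divisors of 3. Testing z = -3 gives 0, so (z + 3) is a factor.
Divide: z³ - 5z² - 23z + 3 = (z + 3)(z² - 8z + 1).
Apply the quadratic formula to z² - 8z + 1 = 0: z = (8 ± √60)/2, i.e. z ≈ 7.873 or z ≈ 0.127.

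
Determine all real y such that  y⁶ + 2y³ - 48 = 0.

Let u = y³. The equation becomes u² + 2u - 48 = 0.
Factor: (u - 6)(u + 8) = 0, so u = 6 or u = -8.
y³ = 6 gives y = ∛(6) ≈ 1.8171.
y³ = -8 gives y = -2.

y = -2 or y = 1.8171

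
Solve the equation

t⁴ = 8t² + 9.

t = -3 or t = 3

Let u = t². The equation becomes u² - 8u - 9 = 0.
Factor: (u + 1)(u - 9) = 0, so u = -1 or u = 9.
t² = -1 < 0 has no real solution.
t² = 9 gives t = ±3.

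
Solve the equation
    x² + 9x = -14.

x = -7 or x = -2

Bring every term to one side: x² + 9x + 14 = 0.
Factor: (x + 7)(x + 2) = 0.
So x = -7 or x = -2.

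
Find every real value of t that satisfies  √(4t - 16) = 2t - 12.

t = 8

Square both sides: 4t - 16 = (2t - 12)².
Expand and rearrange: 4t² - 52t + 160 = 0.
Solving gives t = 8 or t = 5.
Check each candidate in the original equation:
  t = 8: √(16) = 4, while 2t - 12 = 4 — valid.
  t = 5: √(4) = 2, while 2t - 12 = -2 — extraneous.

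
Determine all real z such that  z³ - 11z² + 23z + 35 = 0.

z = -1 or z = 5 or z = 7

Possible rational roots are divisors of 35. Testing z = 5 gives 0, so (z - 5) is a factor.
Divide: z³ - 11z² + 23z + 35 = (z - 5)(z² - 6z - 7).
Factor the quadratic: z = 7 or z = -1.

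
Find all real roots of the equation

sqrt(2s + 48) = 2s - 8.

Square both sides: 2s + 48 = (2s - 8)^2.
Expand and rearrange: 4s^2 - 34s + 16 = 0.
Solving gives s = 8 or s = 0.5.
Check each candidate in the original equation:
  s = 8: sqrt(64) = 8, while 2s - 8 = 8 — valid.
  s = 0.5: sqrt(49) = 7, while 2s - 8 = -7 — extraneous.

s = 8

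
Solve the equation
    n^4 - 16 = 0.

n = -2 or n = 2

Let u = n^2. The equation becomes u^2 - 16 = 0.
Factor: (u + 4)(u - 4) = 0, so u = -4 or u = 4.
n^2 = -4 < 0 has no real solution.
n^2 = 4 gives n = +/-2.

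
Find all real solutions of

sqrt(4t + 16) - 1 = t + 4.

Isolate the radical: sqrt(4t + 16) = t + 5.
Square both sides: 4t + 16 = (t + 5)^2.
Expand and rearrange: t^2 + 6t + 9 = 0.
This gives the repeated root t = -3.
Check in the original equation:
  t = -3: sqrt(4) = 2, while t + 5 = 2 — valid.

t = -3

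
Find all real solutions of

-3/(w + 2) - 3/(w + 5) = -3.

Multiply both sides by (w + 2)(w + 5):
-3(w + 5) - 3(w + 2) = -3(w + 2)(w + 5).
Expand and collect terms: -3w² - 15w - 9 = 0.
By the quadratic formula, w = (15 ± √117) / -6, so w ≈ -4.3028 or w ≈ -0.6972.
Neither value makes a denominator zero (w ≠ -2, w ≠ -5), so both are valid.

w = -4.3028 or w = -0.6972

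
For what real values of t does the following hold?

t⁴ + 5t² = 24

t = -1.7321 or t = 1.7321

Let u = t². The equation becomes u² + 5u - 24 = 0.
Factor: (u - 3)(u + 8) = 0, so u = 3 or u = -8.
t² = 3 gives t = ±√(3) ≈ ±1.7321.
t² = -8 < 0 has no real solution.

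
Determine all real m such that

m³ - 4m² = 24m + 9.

Rearrange: m³ - 4m² - 24m - 9 = 0.
Possible rational roots are divisors of -9. Testing m = -3 gives 0, so (m + 3) is a factor.
Divide: m³ - 4m² - 24m - 9 = (m + 3)(m² - 7m - 3).
Apply the quadratic formula to m² - 7m - 3 = 0: m = (7 ± √61)/2, i.e. m ≈ 7.4051 or m ≈ -0.4051.

m = -3 or m = -0.4051 or m = 7.4051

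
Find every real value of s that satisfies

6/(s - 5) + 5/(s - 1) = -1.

s = -8.1789 or s = 3.1789

Multiply both sides by (s - 5)(s - 1):
6(s - 1) + 5(s - 5) = -(s - 5)(s - 1).
Expand and collect terms: -s^2 - 5s + 26 = 0.
By the quadratic formula, s = (5 +/- sqrt(129)) / -2, so s ~= -8.1789 or s ~= 3.1789.
Neither value makes a denominator zero (s != 5, s != 1), so both are valid.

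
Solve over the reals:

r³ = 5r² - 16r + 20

Rearrange: r³ - 5r² + 16r - 20 = 0.
Possible rational roots are divisors of -20. Testing r = 2 gives 0, so (r - 2) is a factor.
Divide: r³ - 5r² + 16r - 20 = (r - 2)(r² - 3r + 10).
The quadratic r² - 3r + 10 has discriminant -31 < 0, so no further real roots.

r = 2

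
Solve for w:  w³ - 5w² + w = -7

w = -1 or w = 1.5858 or w = 4.4142

Rearrange: w³ - 5w² + w + 7 = 0.
Possible rational roots are divisors of 7. Testing w = -1 gives 0, so (w + 1) is a factor.
Divide: w³ - 5w² + w + 7 = (w + 1)(w² - 6w + 7).
Apply the quadratic formula to w² - 6w + 7 = 0: w = (6 ± √8)/2, i.e. w ≈ 4.4142 or w ≈ 1.5858.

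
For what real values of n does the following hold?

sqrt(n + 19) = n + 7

Square both sides: n + 19 = (n + 7)^2.
Expand and rearrange: n^2 + 13n + 30 = 0.
Solving gives n = -3 or n = -10.
Check each candidate in the original equation:
  n = -3: sqrt(16) = 4, while n + 7 = 4 — valid.
  n = -10: sqrt(9) = 3, while n + 7 = -3 — extraneous.

n = -3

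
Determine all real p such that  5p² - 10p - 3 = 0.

p = -0.2649 or p = 2.2649

Discriminant: (-10)² − 4·5·(-3) = 160.
Quadratic formula: p = (10 ± √160) / 10.
So p = 1 + 2·√(10)/5 ≈ 2.2649 or p = 1 - 2·√(10)/5 ≈ -0.2649.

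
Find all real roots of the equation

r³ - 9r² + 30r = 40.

Rearrange: r³ - 9r² + 30r - 40 = 0.
Possible rational roots are divisors of -40. Testing r = 4 gives 0, so (r - 4) is a factor.
Divide: r³ - 9r² + 30r - 40 = (r - 4)(r² - 5r + 10).
The quadratic r² - 5r + 10 has discriminant -15 < 0, so no further real roots.

r = 4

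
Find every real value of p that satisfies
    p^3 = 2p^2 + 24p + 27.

p = -3 or p = -1.4051 or p = 6.4051

Rearrange: p^3 - 2p^2 - 24p - 27 = 0.
Possible rational roots are divisors of -27. Testing p = -3 gives 0, so (p + 3) is a factor.
Divide: p^3 - 2p^2 - 24p - 27 = (p + 3)(p^2 - 5p - 9).
Apply the quadratic formula to p^2 - 5p - 9 = 0: p = (5 +/- sqrt(61))/2, i.e. p ~= 6.4051 or p ~= -1.4051.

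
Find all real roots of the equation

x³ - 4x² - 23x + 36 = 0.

Possible rational roots are divisors of 36. Testing x = -4 gives 0, so (x + 4) is a factor.
Divide: x³ - 4x² - 23x + 36 = (x + 4)(x² - 8x + 9).
Apply the quadratic formula to x² - 8x + 9 = 0: x = (8 ± √28)/2, i.e. x ≈ 6.6458 or x ≈ 1.3542.

x = -4 or x = 1.3542 or x = 6.6458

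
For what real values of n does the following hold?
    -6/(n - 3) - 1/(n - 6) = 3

n = 0.8613 or n = 5.8054

Multiply both sides by (n - 3)(n - 6):
-6(n - 6) - (n - 3) = 3(n - 3)(n - 6).
Expand and collect terms: 3n^2 - 20n + 15 = 0.
By the quadratic formula, n = (20 +/- sqrt(220)) / 6, so n ~= 5.8054 or n ~= 0.8613.
Neither value makes a denominator zero (n != 3, n != 6), so both are valid.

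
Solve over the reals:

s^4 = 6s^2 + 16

Let u = s^2. The equation becomes u^2 - 6u - 16 = 0.
Factor: (u - 8)(u + 2) = 0, so u = 8 or u = -2.
s^2 = 8 gives s = +/-2*sqrt(2) ~= +/-2.8284.
s^2 = -2 < 0 has no real solution.

s = -2.8284 or s = 2.8284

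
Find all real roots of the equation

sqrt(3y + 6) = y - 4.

y = 10

Square both sides: 3y + 6 = (y - 4)^2.
Expand and rearrange: y^2 - 11y + 10 = 0.
Solving gives y = 10 or y = 1.
Check each candidate in the original equation:
  y = 10: sqrt(36) = 6, while y - 4 = 6 — valid.
  y = 1: sqrt(9) = 3, while y - 4 = -3 — extraneous.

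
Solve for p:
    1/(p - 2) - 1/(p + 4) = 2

Multiply both sides by (p - 2)(p + 4):
(p + 4) - (p - 2) = 2(p - 2)(p + 4).
Expand and collect terms: 2p^2 + 4p - 22 = 0.
By the quadratic formula, p = (-4 +/- sqrt(192)) / 4, so p ~= 2.4641 or p ~= -4.4641.
Neither value makes a denominator zero (p != 2, p != -4), so both are valid.

p = -4.4641 or p = 2.4641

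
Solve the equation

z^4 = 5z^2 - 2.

z = -2.1358 or z = -0.6622 or z = 0.6622 or z = 2.1358

Let u = z^2. The equation becomes u^2 - 5u + 2 = 0.
By the quadratic formula, u = sqrt(17)/2 + 5/2 or u = 5/2 - sqrt(17)/2.
z^2 = sqrt(17)/2 + 5/2 gives z = +/-sqrt(sqrt(17)/2 + 5/2) ~= +/-2.1358.
z^2 = 5/2 - sqrt(17)/2 gives z = +/-sqrt(5/2 - sqrt(17)/2) ~= +/-0.6622.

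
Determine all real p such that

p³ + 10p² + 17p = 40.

p = -6.2749 or p = -5 or p = 1.2749

Rearrange: p³ + 10p² + 17p - 40 = 0.
Possible rational roots are divisors of -40. Testing p = -5 gives 0, so (p + 5) is a factor.
Divide: p³ + 10p² + 17p - 40 = (p + 5)(p² + 5p - 8).
Apply the quadratic formula to p² + 5p - 8 = 0: p = (-5 ± √57)/2, i.e. p ≈ 1.2749 or p ≈ -6.2749.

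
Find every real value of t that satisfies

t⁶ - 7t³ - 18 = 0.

t = -1.2599 or t = 2.0801

Let u = t³. The equation becomes u² - 7u - 18 = 0.
Factor: (u - 9)(u + 2) = 0, so u = 9 or u = -2.
t³ = 9 gives t = ∛(9) ≈ 2.0801.
t³ = -2 gives t = -∛(2) ≈ -1.2599.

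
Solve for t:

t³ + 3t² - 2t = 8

Rearrange: t³ + 3t² - 2t - 8 = 0.
Possible rational roots are divisors of -8. Testing t = -2 gives 0, so (t + 2) is a factor.
Divide: t³ + 3t² - 2t - 8 = (t + 2)(t² + t - 4).
Apply the quadratic formula to t² + t - 4 = 0: t = (-1 ± √17)/2, i.e. t ≈ 1.5616 or t ≈ -2.5616.

t = -2.5616 or t = -2 or t = 1.5616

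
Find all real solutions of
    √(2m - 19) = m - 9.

m = 10

Square both sides: 2m - 19 = (m - 9)².
Expand and rearrange: m² - 20m + 100 = 0.
This gives the repeated root m = 10.
Check in the original equation:
  m = 10: √(1) = 1, while m - 9 = 1 — valid.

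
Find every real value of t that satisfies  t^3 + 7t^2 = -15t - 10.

t = -3.618 or t = -2 or t = -1.382

Rearrange: t^3 + 7t^2 + 15t + 10 = 0.
Possible rational roots are divisors of 10. Testing t = -2 gives 0, so (t + 2) is a factor.
Divide: t^3 + 7t^2 + 15t + 10 = (t + 2)(t^2 + 5t + 5).
Apply the quadratic formula to t^2 + 5t + 5 = 0: t = (-5 +/- sqrt(5))/2, i.e. t ~= -1.382 or t ~= -3.618.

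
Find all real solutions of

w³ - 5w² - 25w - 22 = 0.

Possible rational roots are divisors of -22. Testing w = -2 gives 0, so (w + 2) is a factor.
Divide: w³ - 5w² - 25w - 22 = (w + 2)(w² - 7w - 11).
Apply the quadratic formula to w² - 7w - 11 = 0: w = (7 ± √93)/2, i.e. w ≈ 8.3218 or w ≈ -1.3218.

w = -2 or w = -1.3218 or w = 8.3218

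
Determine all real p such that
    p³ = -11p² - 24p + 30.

p = -6.873 or p = -5 or p = 0.873

Rearrange: p³ + 11p² + 24p - 30 = 0.
Possible rational roots are divisors of -30. Testing p = -5 gives 0, so (p + 5) is a factor.
Divide: p³ + 11p² + 24p - 30 = (p + 5)(p² + 6p - 6).
Apply the quadratic formula to p² + 6p - 6 = 0: p = (-6 ± √60)/2, i.e. p ≈ 0.873 or p ≈ -6.873.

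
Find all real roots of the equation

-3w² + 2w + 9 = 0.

Discriminant: (2)² − 4·(-3)·9 = 112.
Quadratic formula: w = (-2 ± √112) / (-6).
So w = 1/3 - 2·√(7)/3 ≈ -1.4305 or w = 1/3 + 2·√(7)/3 ≈ 2.0972.

w = -1.4305 or w = 2.0972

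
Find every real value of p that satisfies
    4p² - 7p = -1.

p = 0.1569 or p = 1.5931

Rearrange to standard form: 4p² - 7p + 1 = 0.
Discriminant: (-7)² − 4·4·1 = 33.
Quadratic formula: p = (7 ± √33) / 8.
So p = √(33)/8 + 7/8 ≈ 1.5931 or p = 7/8 - √(33)/8 ≈ 0.1569.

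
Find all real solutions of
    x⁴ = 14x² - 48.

x = -2.8284 or x = -2.4495 or x = 2.4495 or x = 2.8284

Let u = x². The equation becomes u² - 14u + 48 = 0.
Factor: (u - 8)(u - 6) = 0, so u = 8 or u = 6.
x² = 8 gives x = ±2·√(2) ≈ ±2.8284.
x² = 6 gives x = ±√(6) ≈ ±2.4495.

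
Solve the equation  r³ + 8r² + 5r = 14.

r = -7 or r = -2 or r = 1

Rearrange: r³ + 8r² + 5r - 14 = 0.
Possible rational roots are divisors of -14. Testing r = -2 gives 0, so (r + 2) is a factor.
Divide: r³ + 8r² + 5r - 14 = (r + 2)(r² + 6r - 7).
Factor the quadratic: r = 1 or r = -7.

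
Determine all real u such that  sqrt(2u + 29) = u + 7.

Square both sides: 2u + 29 = (u + 7)^2.
Expand and rearrange: u^2 + 12u + 20 = 0.
Solving gives u = -2 or u = -10.
Check each candidate in the original equation:
  u = -2: sqrt(25) = 5, while u + 7 = 5 — valid.
  u = -10: sqrt(9) = 3, while u + 7 = -3 — extraneous.

u = -2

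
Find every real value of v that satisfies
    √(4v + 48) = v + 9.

v = -3

Square both sides: 4v + 48 = (v + 9)².
Expand and rearrange: v² + 14v + 33 = 0.
Solving gives v = -3 or v = -11.
Check each candidate in the original equation:
  v = -3: √(36) = 6, while v + 9 = 6 — valid.
  v = -11: √(4) = 2, while v + 9 = -2 — extraneous.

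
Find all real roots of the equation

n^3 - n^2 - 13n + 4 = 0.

Possible rational roots are divisors of 4. Testing n = 4 gives 0, so (n - 4) is a factor.
Divide: n^3 - n^2 - 13n + 4 = (n - 4)(n^2 + 3n - 1).
Apply the quadratic formula to n^2 + 3n - 1 = 0: n = (-3 +/- sqrt(13))/2, i.e. n ~= 0.3028 or n ~= -3.3028.

n = -3.3028 or n = 0.3028 or n = 4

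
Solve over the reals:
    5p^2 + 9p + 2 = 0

p = -1.5403 or p = -0.2597

Discriminant: (9)^2 - 4*5*2 = 41.
Quadratic formula: p = (-9 +/- sqrt(41)) / 10.
So p = -9/10 + sqrt(41)/10 ~= -0.2597 or p = -9/10 - sqrt(41)/10 ~= -1.5403.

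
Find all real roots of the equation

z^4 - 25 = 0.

Let u = z^2. The equation becomes u^2 - 25 = 0.
Factor: (u - 5)(u + 5) = 0, so u = 5 or u = -5.
z^2 = 5 gives z = +/-sqrt(5) ~= +/-2.2361.
z^2 = -5 < 0 has no real solution.

z = -2.2361 or z = 2.2361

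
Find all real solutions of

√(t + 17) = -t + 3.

t = -1

Square both sides: t + 17 = (-t + 3)².
Expand and rearrange: t² - 7t - 8 = 0.
Solving gives t = 8 or t = -1.
Check each candidate in the original equation:
  t = 8: √(25) = 5, while -t + 3 = -5 — extraneous.
  t = -1: √(16) = 4, while -t + 3 = 4 — valid.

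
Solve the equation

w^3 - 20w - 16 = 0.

Possible rational roots are divisors of -16. Testing w = -4 gives 0, so (w + 4) is a factor.
Divide: w^3 - 20w - 16 = (w + 4)(w^2 - 4w - 4).
Apply the quadratic formula to w^2 - 4w - 4 = 0: w = (4 +/- sqrt(32))/2, i.e. w ~= 4.8284 or w ~= -0.8284.

w = -4 or w = -0.8284 or w = 4.8284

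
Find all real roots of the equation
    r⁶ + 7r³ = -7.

Let u = r³. The equation becomes u² + 7u + 7 = 0.
By the quadratic formula, u = -7/2 + √(21)/2 or u = -7/2 - √(21)/2.
r³ = -7/2 + √(21)/2 gives r = -∛(7/2 - √(21)/2) ≈ -1.0652.
r³ = -7/2 - √(21)/2 gives r = -∛(√(21)/2 + 7/2) ≈ -1.7958.

r = -1.7958 or r = -1.0652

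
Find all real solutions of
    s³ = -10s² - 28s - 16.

s = -5.2361 or s = -4 or s = -0.7639

Rearrange: s³ + 10s² + 28s + 16 = 0.
Possible rational roots are divisors of 16. Testing s = -4 gives 0, so (s + 4) is a factor.
Divide: s³ + 10s² + 28s + 16 = (s + 4)(s² + 6s + 4).
Apply the quadratic formula to s² + 6s + 4 = 0: s = (-6 ± √20)/2, i.e. s ≈ -0.7639 or s ≈ -5.2361.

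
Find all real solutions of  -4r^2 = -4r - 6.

r = -0.8229 or r = 1.8229

Rearrange to standard form: -4r^2 + 4r + 6 = 0.
Discriminant: (4)^2 - 4*(-4)*6 = 112.
Quadratic formula: r = (-4 +/- sqrt(112)) / (-8).
So r = 1/2 - sqrt(7)/2 ~= -0.8229 or r = 1/2 + sqrt(7)/2 ~= 1.8229.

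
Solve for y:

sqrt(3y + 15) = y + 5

y = -5 or y = -2

Square both sides: 3y + 15 = (y + 5)^2.
Expand and rearrange: y^2 + 7y + 10 = 0.
Solving gives y = -2 or y = -5.
Check each candidate in the original equation:
  y = -2: sqrt(9) = 3, while y + 5 = 3 — valid.
  y = -5: sqrt(0) = 0, while y + 5 = 0 — valid.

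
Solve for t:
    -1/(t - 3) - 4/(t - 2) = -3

t = 2.6667 or t = 4

Multiply both sides by (t - 3)(t - 2):
-(t - 2) - 4(t - 3) = -3(t - 3)(t - 2).
Expand and collect terms: -3t^2 + 20t - 32 = 0.
Factor or apply the quadratic formula: t = 2.6667 or t = 4.
Neither value makes a denominator zero (t != 3, t != 2), so both are valid.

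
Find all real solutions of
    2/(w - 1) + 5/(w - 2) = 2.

w = 1.2344 or w = 5.2656

Multiply both sides by (w - 1)(w - 2):
2(w - 2) + 5(w - 1) = 2(w - 1)(w - 2).
Expand and collect terms: 2w² - 13w + 13 = 0.
By the quadratic formula, w = (13 ± √65) / 4, so w ≈ 5.2656 or w ≈ 1.2344.
Neither value makes a denominator zero (w ≠ 1, w ≠ 2), so both are valid.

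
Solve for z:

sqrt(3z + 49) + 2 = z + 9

z = 0

Isolate the radical: sqrt(3z + 49) = z + 7.
Square both sides: 3z + 49 = (z + 7)^2.
Expand and rearrange: z^2 + 11z = 0.
Solving gives z = 0 or z = -11.
Check each candidate in the original equation:
  z = 0: sqrt(49) = 7, while z + 7 = 7 — valid.
  z = -11: sqrt(16) = 4, while z + 7 = -4 — extraneous.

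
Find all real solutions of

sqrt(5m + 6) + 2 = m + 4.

Isolate the radical: sqrt(5m + 6) = m + 2.
Square both sides: 5m + 6 = (m + 2)^2.
Expand and rearrange: m^2 - m - 2 = 0.
Solving gives m = 2 or m = -1.
Check each candidate in the original equation:
  m = 2: sqrt(16) = 4, while m + 2 = 4 — valid.
  m = -1: sqrt(1) = 1, while m + 2 = 1 — valid.

m = -1 or m = 2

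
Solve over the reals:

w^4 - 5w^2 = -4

w = -2 or w = -1 or w = 1 or w = 2

Let u = w^2. The equation becomes u^2 - 5u + 4 = 0.
Factor: (u - 4)(u - 1) = 0, so u = 4 or u = 1.
w^2 = 4 gives w = +/-2.
w^2 = 1 gives w = +/-1.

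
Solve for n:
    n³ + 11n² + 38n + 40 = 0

n = -5 or n = -4 or n = -2

Possible rational roots are divisors of 40. Testing n = -5 gives 0, so (n + 5) is a factor.
Divide: n³ + 11n² + 38n + 40 = (n + 5)(n² + 6n + 8).
Factor the quadratic: n = -2 or n = -4.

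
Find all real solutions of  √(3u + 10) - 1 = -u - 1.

Isolate the radical: √(3u + 10) = -u.
Square both sides: 3u + 10 = (-u)².
Expand and rearrange: u² - 3u - 10 = 0.
Solving gives u = 5 or u = -2.
Check each candidate in the original equation:
  u = 5: √(25) = 5, while -u = -5 — extraneous.
  u = -2: √(4) = 2, while -u = 2 — valid.

u = -2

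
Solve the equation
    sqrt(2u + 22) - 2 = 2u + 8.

u = -3

Isolate the radical: sqrt(2u + 22) = 2u + 10.
Square both sides: 2u + 22 = (2u + 10)^2.
Expand and rearrange: 4u^2 + 38u + 78 = 0.
Solving gives u = -3 or u = -6.5.
Check each candidate in the original equation:
  u = -3: sqrt(16) = 4, while 2u + 10 = 4 — valid.
  u = -6.5: sqrt(9) = 3, while 2u + 10 = -3 — extraneous.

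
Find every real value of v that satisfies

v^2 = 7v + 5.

v = -0.6533 or v = 7.6533

Rearrange to standard form: v^2 - 7v - 5 = 0.
Discriminant: (-7)^2 - 4*1*(-5) = 69.
Quadratic formula: v = (7 +/- sqrt(69)) / 2.
So v = 7/2 + sqrt(69)/2 ~= 7.6533 or v = 7/2 - sqrt(69)/2 ~= -0.6533.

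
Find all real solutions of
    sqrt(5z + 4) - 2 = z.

Isolate the radical: sqrt(5z + 4) = z + 2.
Square both sides: 5z + 4 = (z + 2)^2.
Expand and rearrange: z^2 - z = 0.
Solving gives z = 1 or z = 0.
Check each candidate in the original equation:
  z = 1: sqrt(9) = 3, while z + 2 = 3 — valid.
  z = 0: sqrt(4) = 2, while z + 2 = 2 — valid.

z = 0 or z = 1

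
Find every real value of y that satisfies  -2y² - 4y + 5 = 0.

y = -2.8708 or y = 0.8708

Discriminant: (-4)² − 4·(-2)·5 = 56.
Quadratic formula: y = (4 ± √56) / (-4).
So y = -√(14)/2 - 1 ≈ -2.8708 or y = -1 + √(14)/2 ≈ 0.8708.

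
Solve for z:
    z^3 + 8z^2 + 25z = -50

z = -5

Rearrange: z^3 + 8z^2 + 25z + 50 = 0.
Possible rational roots are divisors of 50. Testing z = -5 gives 0, so (z + 5) is a factor.
Divide: z^3 + 8z^2 + 25z + 50 = (z + 5)(z^2 + 3z + 10).
The quadratic z^2 + 3z + 10 has discriminant -31 < 0, so no further real roots.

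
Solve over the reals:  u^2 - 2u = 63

u = -7 or u = 9

Bring every term to one side: u^2 - 2u - 63 = 0.
Factor: (u - 9)(u + 7) = 0.
So u = 9 or u = -7.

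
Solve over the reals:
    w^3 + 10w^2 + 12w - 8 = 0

Possible rational roots are divisors of -8. Testing w = -2 gives 0, so (w + 2) is a factor.
Divide: w^3 + 10w^2 + 12w - 8 = (w + 2)(w^2 + 8w - 4).
Apply the quadratic formula to w^2 + 8w - 4 = 0: w = (-8 +/- sqrt(80))/2, i.e. w ~= 0.4721 or w ~= -8.4721.

w = -8.4721 or w = -2 or w = 0.4721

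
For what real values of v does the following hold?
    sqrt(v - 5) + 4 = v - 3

v = 9

Isolate the radical: sqrt(v - 5) = v - 7.
Square both sides: v - 5 = (v - 7)^2.
Expand and rearrange: v^2 - 15v + 54 = 0.
Solving gives v = 9 or v = 6.
Check each candidate in the original equation:
  v = 9: sqrt(4) = 2, while v - 7 = 2 — valid.
  v = 6: sqrt(1) = 1, while v - 7 = -1 — extraneous.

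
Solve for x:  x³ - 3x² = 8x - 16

x = -2.5616 or x = 1.5616 or x = 4

Rearrange: x³ - 3x² - 8x + 16 = 0.
Possible rational roots are divisors of 16. Testing x = 4 gives 0, so (x - 4) is a factor.
Divide: x³ - 3x² - 8x + 16 = (x - 4)(x² + x - 4).
Apply the quadratic formula to x² + x - 4 = 0: x = (-1 ± √17)/2, i.e. x ≈ 1.5616 or x ≈ -2.5616.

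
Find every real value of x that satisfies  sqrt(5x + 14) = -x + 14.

x = 7

Square both sides: 5x + 14 = (-x + 14)^2.
Expand and rearrange: x^2 - 33x + 182 = 0.
Solving gives x = 26 or x = 7.
Check each candidate in the original equation:
  x = 26: sqrt(144) = 12, while -x + 14 = -12 — extraneous.
  x = 7: sqrt(49) = 7, while -x + 14 = 7 — valid.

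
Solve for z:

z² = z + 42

z = -6 or z = 7

Bring every term to one side: z² - z - 42 = 0.
Factor: (z + 6)(z - 7) = 0.
So z = -6 or z = 7.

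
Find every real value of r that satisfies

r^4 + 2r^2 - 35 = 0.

Let u = r^2. The equation becomes u^2 + 2u - 35 = 0.
Factor: (u - 5)(u + 7) = 0, so u = 5 or u = -7.
r^2 = 5 gives r = +/-sqrt(5) ~= +/-2.2361.
r^2 = -7 < 0 has no real solution.

r = -2.2361 or r = 2.2361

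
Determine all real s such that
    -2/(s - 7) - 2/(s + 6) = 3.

s = -6.7008 or s = 6.3674

Multiply both sides by (s - 7)(s + 6):
-2(s + 6) - 2(s - 7) = 3(s - 7)(s + 6).
Expand and collect terms: 3s² + s - 128 = 0.
By the quadratic formula, s = (-1 ± √1537) / 6, so s ≈ 6.3674 or s ≈ -6.7008.
Neither value makes a denominator zero (s ≠ 7, s ≠ -6), so both are valid.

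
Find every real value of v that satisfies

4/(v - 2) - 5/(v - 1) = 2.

Multiply both sides by (v - 2)(v - 1):
4(v - 1) - 5(v - 2) = 2(v - 2)(v - 1).
Expand and collect terms: 2v^2 - 5v - 2 = 0.
By the quadratic formula, v = (5 +/- sqrt(41)) / 4, so v ~= 2.8508 or v ~= -0.3508.
Neither value makes a denominator zero (v != 2, v != 1), so both are valid.

v = -0.3508 or v = 2.8508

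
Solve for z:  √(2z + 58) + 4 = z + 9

Isolate the radical: √(2z + 58) = z + 5.
Square both sides: 2z + 58 = (z + 5)².
Expand and rearrange: z² + 8z - 33 = 0.
Solving gives z = 3 or z = -11.
Check each candidate in the original equation:
  z = 3: √(64) = 8, while z + 5 = 8 — valid.
  z = -11: √(36) = 6, while z + 5 = -6 — extraneous.

z = 3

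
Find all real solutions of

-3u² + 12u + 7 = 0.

Discriminant: (12)² − 4·(-3)·7 = 228.
Quadratic formula: u = (-12 ± √228) / (-6).
So u = 2 - √(57)/3 ≈ -0.5166 or u = 2 + √(57)/3 ≈ 4.5166.

u = -0.5166 or u = 4.5166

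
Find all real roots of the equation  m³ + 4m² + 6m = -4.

Rearrange: m³ + 4m² + 6m + 4 = 0.
Possible rational roots are divisors of 4. Testing m = -2 gives 0, so (m + 2) is a factor.
Divide: m³ + 4m² + 6m + 4 = (m + 2)(m² + 2m + 2).
The quadratic m² + 2m + 2 has discriminant -4 < 0, so no further real roots.

m = -2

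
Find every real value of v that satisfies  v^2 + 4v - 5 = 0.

v = -5 or v = 1

Factor: (v + 5)(v - 1) = 0.
So v = -5 or v = 1.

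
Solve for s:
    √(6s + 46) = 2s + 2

Square both sides: 6s + 46 = (2s + 2)².
Expand and rearrange: 4s² + 2s - 42 = 0.
Solving gives s = 3 or s = -3.5.
Check each candidate in the original equation:
  s = 3: √(64) = 8, while 2s + 2 = 8 — valid.
  s = -3.5: √(25) = 5, while 2s + 2 = -5 — extraneous.

s = 3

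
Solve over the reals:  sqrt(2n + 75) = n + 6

Square both sides: 2n + 75 = (n + 6)^2.
Expand and rearrange: n^2 + 10n - 39 = 0.
Solving gives n = 3 or n = -13.
Check each candidate in the original equation:
  n = 3: sqrt(81) = 9, while n + 6 = 9 — valid.
  n = -13: sqrt(49) = 7, while n + 6 = -7 — extraneous.

n = 3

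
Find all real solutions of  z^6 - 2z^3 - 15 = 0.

z = -1.4422 or z = 1.71

Let u = z^3. The equation becomes u^2 - 2u - 15 = 0.
Factor: (u + 3)(u - 5) = 0, so u = -3 or u = 5.
z^3 = -3 gives z = -(3)^(1/3) ~= -1.4422.
z^3 = 5 gives z = (5)^(1/3) ~= 1.71.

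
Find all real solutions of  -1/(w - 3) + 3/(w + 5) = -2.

Multiply both sides by (w - 3)(w + 5):
-(w + 5) + 3(w - 3) = -2(w - 3)(w + 5).
Expand and collect terms: -2w^2 - 6w + 44 = 0.
By the quadratic formula, w = (6 +/- sqrt(388)) / -4, so w ~= -6.4244 or w ~= 3.4244.
Neither value makes a denominator zero (w != 3, w != -5), so both are valid.

w = -6.4244 or w = 3.4244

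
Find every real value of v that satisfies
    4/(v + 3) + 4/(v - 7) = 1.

Multiply both sides by (v + 3)(v - 7):
4(v - 7) + 4(v + 3) = (v + 3)(v - 7).
Expand and collect terms: v² - 12v - 5 = 0.
By the quadratic formula, v = (12 ± √164) / 2, so v ≈ 12.4031 or v ≈ -0.4031.
Neither value makes a denominator zero (v ≠ -3, v ≠ 7), so both are valid.

v = -0.4031 or v = 12.4031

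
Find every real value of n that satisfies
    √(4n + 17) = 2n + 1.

Square both sides: 4n + 17 = (2n + 1)².
Expand and rearrange: 4n² - 16 = 0.
Solving gives n = 2 or n = -2.
Check each candidate in the original equation:
  n = 2: √(25) = 5, while 2n + 1 = 5 — valid.
  n = -2: √(9) = 3, while 2n + 1 = -3 — extraneous.

n = 2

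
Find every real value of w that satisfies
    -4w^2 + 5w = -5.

w = -0.6559 or w = 1.9059

Rearrange to standard form: -4w^2 + 5w + 5 = 0.
Discriminant: (5)^2 - 4*(-4)*5 = 105.
Quadratic formula: w = (-5 +/- sqrt(105)) / (-8).
So w = 5/8 - sqrt(105)/8 ~= -0.6559 or w = 5/8 + sqrt(105)/8 ~= 1.9059.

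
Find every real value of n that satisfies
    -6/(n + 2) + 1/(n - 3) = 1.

Multiply both sides by (n + 2)(n - 3):
-6(n - 3) + (n + 2) = (n + 2)(n - 3).
Expand and collect terms: n² + 4n - 26 = 0.
By the quadratic formula, n = (-4 ± √120) / 2, so n ≈ 3.4772 or n ≈ -7.4772.
Neither value makes a denominator zero (n ≠ -2, n ≠ 3), so both are valid.

n = -7.4772 or n = 3.4772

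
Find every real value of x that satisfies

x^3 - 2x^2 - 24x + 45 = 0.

x = -4.8541 or x = 1.8541 or x = 5

Possible rational roots are divisors of 45. Testing x = 5 gives 0, so (x - 5) is a factor.
Divide: x^3 - 2x^2 - 24x + 45 = (x - 5)(x^2 + 3x - 9).
Apply the quadratic formula to x^2 + 3x - 9 = 0: x = (-3 +/- sqrt(45))/2, i.e. x ~= 1.8541 or x ~= -4.8541.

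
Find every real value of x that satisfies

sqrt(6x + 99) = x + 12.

Square both sides: 6x + 99 = (x + 12)^2.
Expand and rearrange: x^2 + 18x + 45 = 0.
Solving gives x = -3 or x = -15.
Check each candidate in the original equation:
  x = -3: sqrt(81) = 9, while x + 12 = 9 — valid.
  x = -15: sqrt(9) = 3, while x + 12 = -3 — extraneous.

x = -3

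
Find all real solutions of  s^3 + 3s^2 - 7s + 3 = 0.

s = -4.6458 or s = 0.6458 or s = 1

Possible rational roots are divisors of 3. Testing s = 1 gives 0, so (s - 1) is a factor.
Divide: s^3 + 3s^2 - 7s + 3 = (s - 1)(s^2 + 4s - 3).
Apply the quadratic formula to s^2 + 4s - 3 = 0: s = (-4 +/- sqrt(28))/2, i.e. s ~= 0.6458 or s ~= -4.6458.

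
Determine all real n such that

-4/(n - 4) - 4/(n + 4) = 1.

n = -9.6569 or n = 1.6569

Multiply both sides by (n - 4)(n + 4):
-4(n + 4) - 4(n - 4) = (n - 4)(n + 4).
Expand and collect terms: n^2 + 8n - 16 = 0.
By the quadratic formula, n = (-8 +/- sqrt(128)) / 2, so n ~= 1.6569 or n ~= -9.6569.
Neither value makes a denominator zero (n != 4, n != -4), so both are valid.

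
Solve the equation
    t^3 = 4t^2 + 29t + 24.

Rearrange: t^3 - 4t^2 - 29t - 24 = 0.
Possible rational roots are divisors of -24. Testing t = -3 gives 0, so (t + 3) is a factor.
Divide: t^3 - 4t^2 - 29t - 24 = (t + 3)(t^2 - 7t - 8).
Factor the quadratic: t = 8 or t = -1.

t = -3 or t = -1 or t = 8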